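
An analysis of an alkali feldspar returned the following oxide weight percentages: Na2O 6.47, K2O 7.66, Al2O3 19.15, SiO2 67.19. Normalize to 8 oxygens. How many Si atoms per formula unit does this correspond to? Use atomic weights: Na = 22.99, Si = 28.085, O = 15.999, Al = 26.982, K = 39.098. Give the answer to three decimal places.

2.996 Si apfu

Na2O: 6.47/61.979 = 0.10439 mol → 0.20878 mol Na, 0.10439 mol O.
K2O: 7.66/94.195 = 0.08132 mol → 0.16264 mol K, 0.08132 mol O.
Al2O3: 19.15/101.961 = 0.18782 mol → 0.37564 mol Al, 0.56346 mol O.
SiO2: 67.19/60.083 = 1.11829 mol → 1.11829 mol Si, 2.23658 mol O.
Total oxygen = 2.98575 mol. Normalization factor = 8/2.98575 = 2.67939.
Si per 8 O = 1.11829 × 2.67939 = 2.996.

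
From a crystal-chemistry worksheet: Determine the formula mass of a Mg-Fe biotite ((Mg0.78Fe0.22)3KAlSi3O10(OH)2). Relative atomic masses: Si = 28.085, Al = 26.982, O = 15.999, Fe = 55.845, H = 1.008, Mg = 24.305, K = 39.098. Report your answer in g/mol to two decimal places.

438.07 g/mol

Mg: 2.34 × 24.305 = 56.8737
Fe: 0.66 × 55.845 = 36.8577
K: 1 × 39.098 = 39.0980
Al: 1 × 26.982 = 26.9820
Si: 3 × 28.085 = 84.2550
O: 12 × 15.999 = 191.9880
H: 2 × 1.008 = 2.0160
Summing the contributions gives the formula mass.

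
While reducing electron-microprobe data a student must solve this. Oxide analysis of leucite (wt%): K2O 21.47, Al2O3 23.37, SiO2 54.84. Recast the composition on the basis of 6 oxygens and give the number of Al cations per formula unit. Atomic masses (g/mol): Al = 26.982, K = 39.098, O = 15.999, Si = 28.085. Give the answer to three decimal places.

K2O: 21.47/94.195 = 0.22793 mol → 0.45586 mol K, 0.22793 mol O.
Al2O3: 23.37/101.961 = 0.22921 mol → 0.45842 mol Al, 0.68763 mol O.
SiO2: 54.84/60.083 = 0.91274 mol → 0.91274 mol Si, 1.82548 mol O.
Total oxygen = 2.74104 mol. Normalization factor = 6/2.74104 = 2.18895.
Al per 6 O = 0.45842 × 2.18895 = 1.003.

1.003 Al apfu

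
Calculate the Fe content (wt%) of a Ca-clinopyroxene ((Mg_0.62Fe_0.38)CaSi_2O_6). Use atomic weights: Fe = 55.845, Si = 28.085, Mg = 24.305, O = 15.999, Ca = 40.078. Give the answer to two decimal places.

Molar mass of (Mg_0.62Fe_0.38)CaSi_2O_6: 0.62·24.305 + 0.38·55.845 + 1·40.078 + 2·28.085 + 6·15.999 = 228.532 g/mol.
Mass of Fe per formula unit: 0.38 × 55.845 = 21.221 g.
Weight fraction Fe = 21.221 / 228.532 = 0.0929.

9.29 wt%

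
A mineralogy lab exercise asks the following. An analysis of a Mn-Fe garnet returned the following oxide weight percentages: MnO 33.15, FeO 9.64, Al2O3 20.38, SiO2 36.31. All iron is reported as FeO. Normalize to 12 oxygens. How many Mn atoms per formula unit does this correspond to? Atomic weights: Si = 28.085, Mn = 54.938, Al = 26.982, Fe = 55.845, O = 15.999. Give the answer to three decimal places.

2.327 Mn apfu

MnO: 33.15/70.937 = 0.46732 mol → 0.46732 mol Mn, 0.46732 mol O.
FeO: 9.64/71.844 = 0.13418 mol → 0.13418 mol Fe, 0.13418 mol O.
Al2O3: 20.38/101.961 = 0.19988 mol → 0.39976 mol Al, 0.59964 mol O.
SiO2: 36.31/60.083 = 0.60433 mol → 0.60433 mol Si, 1.20866 mol O.
Total oxygen = 2.40980 mol. Normalization factor = 12/2.40980 = 4.97967.
Mn per 12 O = 0.46732 × 4.97967 = 2.327.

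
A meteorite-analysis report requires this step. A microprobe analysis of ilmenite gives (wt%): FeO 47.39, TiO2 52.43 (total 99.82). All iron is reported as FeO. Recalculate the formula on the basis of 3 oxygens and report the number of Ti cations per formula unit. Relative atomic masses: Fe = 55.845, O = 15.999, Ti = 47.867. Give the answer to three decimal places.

FeO: 47.39/71.844 = 0.65962 mol → 0.65962 mol Fe, 0.65962 mol O.
TiO2: 52.43/79.865 = 0.65648 mol → 0.65648 mol Ti, 1.31296 mol O.
Total oxygen = 1.97258 mol. Normalization factor = 3/1.97258 = 1.52085.
Ti per 3 O = 0.65648 × 1.52085 = 0.998.

0.998 Ti apfu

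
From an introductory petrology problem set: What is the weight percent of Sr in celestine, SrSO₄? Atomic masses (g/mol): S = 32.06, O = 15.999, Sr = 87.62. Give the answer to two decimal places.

Formula mass = 1×87.62 + 1×32.06 + 4×15.999 = 183.676 g/mol, of which 87.620 g is Sr.
So Sr makes up 87.620/183.676 = 0.4770 of the mass, i.e. 47.70%.

47.70 wt%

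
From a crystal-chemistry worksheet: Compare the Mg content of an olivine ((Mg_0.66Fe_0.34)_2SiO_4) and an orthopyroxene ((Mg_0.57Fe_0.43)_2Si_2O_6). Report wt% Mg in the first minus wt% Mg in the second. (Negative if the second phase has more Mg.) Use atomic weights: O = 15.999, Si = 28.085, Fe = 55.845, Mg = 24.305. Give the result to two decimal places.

First mineral: 32.083 g Mg in 162.138 g formula = 19.79 wt% Mg.
Second mineral: 27.708 g Mg in 227.898 g formula = 12.16 wt% Mg.
19.79% − 12.16% gives a difference of 7.63 percentage points.

7.63 percentage points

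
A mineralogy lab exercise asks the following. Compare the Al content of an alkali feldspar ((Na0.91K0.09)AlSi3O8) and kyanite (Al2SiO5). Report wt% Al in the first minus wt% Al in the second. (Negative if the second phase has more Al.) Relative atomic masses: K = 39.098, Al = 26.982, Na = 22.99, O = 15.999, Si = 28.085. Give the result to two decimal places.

M((Na0.91K0.09)AlSi3O8) = 263.669 g/mol, so wt% Al = 26.982/263.669 × 100 = 10.23%.
M(Al2SiO5) = 162.044 g/mol, so wt% Al = 53.964/162.044 × 100 = 33.30%.
10.23 − 33.30 = -23.07 pp.

-23.07 percentage points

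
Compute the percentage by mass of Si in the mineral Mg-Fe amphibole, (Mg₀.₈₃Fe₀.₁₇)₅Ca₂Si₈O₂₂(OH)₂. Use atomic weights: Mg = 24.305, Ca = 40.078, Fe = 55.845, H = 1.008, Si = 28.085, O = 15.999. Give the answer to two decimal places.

Molar mass of (Mg₀.₈₃Fe₀.₁₇)₅Ca₂Si₈O₂₂(OH)₂: 4.15*24.305 + 0.85*55.845 + 2*40.078 + 8*28.085 + 24*15.999 + 2*1.008 = 839.162 g/mol.
Mass of Si per formula unit: 8 × 28.085 = 224.680 g.
Weight fraction Si = 224.680 / 839.162 = 0.2677.

26.77 weight percent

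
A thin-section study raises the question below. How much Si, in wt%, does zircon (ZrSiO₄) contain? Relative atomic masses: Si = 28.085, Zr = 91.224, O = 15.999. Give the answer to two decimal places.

Molar mass of ZrSiO₄: 1×91.224 + 1×28.085 + 4×15.999 = 183.305 g/mol.
Mass of Si per formula unit: 1 × 28.085 = 28.085 g.
Weight fraction Si = 28.085 / 183.305 = 0.1532.

15.32 wt%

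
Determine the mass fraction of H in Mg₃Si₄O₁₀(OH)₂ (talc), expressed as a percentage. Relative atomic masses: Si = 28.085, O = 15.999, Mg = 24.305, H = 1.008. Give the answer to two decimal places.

0.53 weight percent

Molar mass of Mg₃Si₄O₁₀(OH)₂: 3×24.305 + 4×28.085 + 12×15.999 + 2×1.008 = 379.259 g/mol.
Mass of H per formula unit: 2 × 1.008 = 2.016 g.
Weight fraction H = 2.016 / 379.259 = 0.0053.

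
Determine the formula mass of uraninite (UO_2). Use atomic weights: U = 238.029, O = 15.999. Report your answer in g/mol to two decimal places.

270.03 g/mol

U: 1 × 238.029 = 238.0290
O: 2 × 15.999 = 31.9980
Summing the contributions gives the formula mass.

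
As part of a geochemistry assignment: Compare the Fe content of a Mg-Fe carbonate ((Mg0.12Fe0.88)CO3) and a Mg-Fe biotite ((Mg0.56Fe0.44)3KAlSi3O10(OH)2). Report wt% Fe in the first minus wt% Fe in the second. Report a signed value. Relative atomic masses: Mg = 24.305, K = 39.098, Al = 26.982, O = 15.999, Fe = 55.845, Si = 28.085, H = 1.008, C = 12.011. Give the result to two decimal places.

Fe in (Mg0.12Fe0.88)CO3: molar mass 112.068 g/mol; 0.88×55.845 = 49.144 g → 43.85 wt%.
Fe in (Mg0.56Fe0.44)3KAlSi3O10(OH)2: molar mass 458.887 g/mol; 1.32×55.845 = 73.715 g → 16.06 wt%.
Difference = 43.85 − 16.06 = 27.79 percentage points.

27.79 percentage points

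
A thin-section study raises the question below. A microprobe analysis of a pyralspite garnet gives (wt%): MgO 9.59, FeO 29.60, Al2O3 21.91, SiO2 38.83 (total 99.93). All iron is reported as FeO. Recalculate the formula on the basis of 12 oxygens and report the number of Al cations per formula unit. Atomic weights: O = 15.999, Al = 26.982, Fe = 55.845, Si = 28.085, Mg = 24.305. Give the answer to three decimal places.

9.59 wt% MgO ÷ 40.304 g/mol = 0.23794 mol, giving 0.23794 Mg and 0.23794 O.
29.60 wt% FeO ÷ 71.844 g/mol = 0.41200 mol, giving 0.41200 Fe and 0.41200 O.
21.91 wt% Al2O3 ÷ 101.961 g/mol = 0.21489 mol, giving 0.42978 Al and 0.64467 O.
38.83 wt% SiO2 ÷ 60.083 g/mol = 0.64627 mol, giving 0.64627 Si and 1.29254 O.
Oxygen sums to 2.58715; scaling by 12/2.58715 = 4.63831 puts the formula on 12 O.
Al: 0.42978 × 4.63831 = 1.993 atoms per formula unit.

1.993 Al apfu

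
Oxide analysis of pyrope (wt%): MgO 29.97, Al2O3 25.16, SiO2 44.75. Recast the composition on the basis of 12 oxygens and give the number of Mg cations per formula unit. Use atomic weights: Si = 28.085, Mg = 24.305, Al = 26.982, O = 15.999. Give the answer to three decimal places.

3.001 Mg apfu

MgO: 29.97/40.304 = 0.74360 mol → 0.74360 mol Mg, 0.74360 mol O.
Al2O3: 25.16/101.961 = 0.24676 mol → 0.49352 mol Al, 0.74028 mol O.
SiO2: 44.75/60.083 = 0.74480 mol → 0.74480 mol Si, 1.48960 mol O.
Total oxygen = 2.97348 mol. Normalization factor = 12/2.97348 = 4.03568.
Mg per 12 O = 0.74360 × 4.03568 = 3.001.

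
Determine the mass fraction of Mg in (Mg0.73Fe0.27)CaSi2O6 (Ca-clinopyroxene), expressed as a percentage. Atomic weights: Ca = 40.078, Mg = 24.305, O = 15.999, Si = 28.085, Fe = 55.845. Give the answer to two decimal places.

M((Mg0.73Fe0.27)CaSi2O6) = 225.063 g/mol.
Mg contributes 0.73 × 24.305 = 17.743 g per mole.
17.743/225.063 = 0.0788 → 7.88%.

7.88 weight percent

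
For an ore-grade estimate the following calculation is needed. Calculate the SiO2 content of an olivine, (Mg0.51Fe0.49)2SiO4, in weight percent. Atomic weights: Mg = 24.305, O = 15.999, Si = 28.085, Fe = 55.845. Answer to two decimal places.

M((Mg0.51Fe0.49)2SiO4) = 171.600 g/mol; M(SiO2) = 60.083 g/mol.
Moles SiO2 per formula unit = 1 Si ÷ 1 = 1.0000.
SiO2 fraction = (1.0000 × 60.083) / 171.600 = 60.083/171.600 = 0.3501.

35.01 wt%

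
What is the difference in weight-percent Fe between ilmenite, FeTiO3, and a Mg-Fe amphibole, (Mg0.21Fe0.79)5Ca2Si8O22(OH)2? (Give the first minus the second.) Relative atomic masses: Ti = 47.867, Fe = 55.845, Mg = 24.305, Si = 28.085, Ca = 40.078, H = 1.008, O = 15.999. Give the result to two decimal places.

13.27 percentage points

M(FeTiO3) = 151.709 g/mol, so wt% Fe = 55.845/151.709 × 100 = 36.81%.
M((Mg0.21Fe0.79)5Ca2Si8O22(OH)2) = 936.936 g/mol, so wt% Fe = 220.588/936.936 × 100 = 23.54%.
36.81 − 23.54 = 13.27 pp.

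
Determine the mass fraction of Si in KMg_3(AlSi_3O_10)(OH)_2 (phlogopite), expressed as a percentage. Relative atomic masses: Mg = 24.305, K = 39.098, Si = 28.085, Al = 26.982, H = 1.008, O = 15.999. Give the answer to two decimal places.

20.19 wt%

M(KMg_3(AlSi_3O_10)(OH)_2) = 417.254 g/mol.
Si contributes 3 × 28.085 = 84.255 g per mole.
84.255/417.254 = 0.2019 → 20.19%.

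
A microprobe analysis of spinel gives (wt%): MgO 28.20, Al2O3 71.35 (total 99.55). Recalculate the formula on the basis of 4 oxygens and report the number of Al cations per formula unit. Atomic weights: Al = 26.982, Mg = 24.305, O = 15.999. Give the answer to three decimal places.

2.000 Al apfu

MgO: 28.20/40.304 = 0.69968 mol → 0.69968 mol Mg, 0.69968 mol O.
Al2O3: 71.35/101.961 = 0.69978 mol → 1.39956 mol Al, 2.09934 mol O.
Total oxygen = 2.79902 mol. Normalization factor = 4/2.79902 = 1.42907.
Al per 4 O = 1.39956 × 1.42907 = 2.000.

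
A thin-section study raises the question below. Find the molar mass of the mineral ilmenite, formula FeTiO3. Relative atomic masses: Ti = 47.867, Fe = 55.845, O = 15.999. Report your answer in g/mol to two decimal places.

The formula mass is the sum 1*55.845 + 1*47.867 + 3*15.999.

151.71 g/mol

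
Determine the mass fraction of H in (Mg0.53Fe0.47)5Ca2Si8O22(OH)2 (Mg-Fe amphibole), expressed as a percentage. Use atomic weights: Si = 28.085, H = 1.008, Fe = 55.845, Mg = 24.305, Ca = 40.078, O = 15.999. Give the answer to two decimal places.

Formula mass = 2.65*24.305 + 2.35*55.845 + 2*40.078 + 8*28.085 + 24*15.999 + 2*1.008 = 886.472 g/mol, of which 2.016 g is H.
So H makes up 2.016/886.472 = 0.0023 of the mass, i.e. 0.23%.

0.23 wt%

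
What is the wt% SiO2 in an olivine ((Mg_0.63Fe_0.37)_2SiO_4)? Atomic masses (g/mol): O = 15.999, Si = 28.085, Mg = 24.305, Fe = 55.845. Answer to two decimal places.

36.63 wt%

Formula mass = 164.031 g/mol.
1 Si → 1.0000 mol SiO2 per formula unit; M(SiO2) = 60.083, so SiO2 mass = 60.083 g.
60.083/164.031 × 100 = 36.63 wt%.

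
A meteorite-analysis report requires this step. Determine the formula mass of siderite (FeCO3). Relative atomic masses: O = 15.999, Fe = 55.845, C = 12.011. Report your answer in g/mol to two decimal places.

115.85 g/mol

The formula mass is the sum 1·55.845 + 1·12.011 + 3·15.999.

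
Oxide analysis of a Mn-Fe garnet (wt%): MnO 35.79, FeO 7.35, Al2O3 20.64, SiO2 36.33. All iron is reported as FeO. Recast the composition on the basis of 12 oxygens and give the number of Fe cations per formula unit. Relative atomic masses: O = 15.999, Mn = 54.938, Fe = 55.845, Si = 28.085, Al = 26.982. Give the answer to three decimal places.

0.507 Fe apfu

35.79 wt% MnO ÷ 70.937 g/mol = 0.50453 mol, giving 0.50453 Mn and 0.50453 O.
7.35 wt% FeO ÷ 71.844 g/mol = 0.10230 mol, giving 0.10230 Fe and 0.10230 O.
20.64 wt% Al2O3 ÷ 101.961 g/mol = 0.20243 mol, giving 0.40486 Al and 0.60729 O.
36.33 wt% SiO2 ÷ 60.083 g/mol = 0.60466 mol, giving 0.60466 Si and 1.20932 O.
Oxygen sums to 2.42344; scaling by 12/2.42344 = 4.95164 puts the formula on 12 O.
Fe: 0.10230 × 4.95164 = 0.507 atoms per formula unit.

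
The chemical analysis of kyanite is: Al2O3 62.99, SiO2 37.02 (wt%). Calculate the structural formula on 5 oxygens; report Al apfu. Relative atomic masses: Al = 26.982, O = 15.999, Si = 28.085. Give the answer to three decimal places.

2.002 Al apfu

62.99 wt% Al2O3 ÷ 101.961 g/mol = 0.61779 mol, giving 1.23558 Al and 1.85337 O.
37.02 wt% SiO2 ÷ 60.083 g/mol = 0.61615 mol, giving 0.61615 Si and 1.23230 O.
Oxygen sums to 3.08567; scaling by 5/3.08567 = 1.62039 puts the formula on 5 O.
Al: 1.23558 × 1.62039 = 2.002 atoms per formula unit.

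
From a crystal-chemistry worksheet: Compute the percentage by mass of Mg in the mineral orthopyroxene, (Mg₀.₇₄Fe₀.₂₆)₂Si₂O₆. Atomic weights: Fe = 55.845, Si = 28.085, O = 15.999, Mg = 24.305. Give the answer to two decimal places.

16.56 wt%

Formula mass = 1.48×24.305 + 0.52×55.845 + 2×28.085 + 6×15.999 = 217.175 g/mol, of which 35.971 g is Mg.
So Mg makes up 35.971/217.175 = 0.1656 of the mass, i.e. 16.56%.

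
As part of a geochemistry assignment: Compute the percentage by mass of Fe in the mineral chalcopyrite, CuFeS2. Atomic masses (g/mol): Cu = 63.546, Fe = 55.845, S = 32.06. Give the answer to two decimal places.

Molar mass of CuFeS2: 1×63.546 + 1×55.845 + 2×32.06 = 183.511 g/mol.
Mass of Fe per formula unit: 1 × 55.845 = 55.845 g.
Weight fraction Fe = 55.845 / 183.511 = 0.3043.

30.43 wt%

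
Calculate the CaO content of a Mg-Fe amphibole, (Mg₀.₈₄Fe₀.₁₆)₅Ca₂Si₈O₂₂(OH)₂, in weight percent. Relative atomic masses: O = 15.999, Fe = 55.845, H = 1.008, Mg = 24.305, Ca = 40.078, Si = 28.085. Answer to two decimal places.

13.39 wt%

Molar mass of (Mg₀.₈₄Fe₀.₁₆)₅Ca₂Si₈O₂₂(OH)₂ = 4.20·24.305 + 0.80·55.845 + 2·40.078 + 8·28.085 + 24·15.999 + 2·1.008 = 837.585 g/mol.
Each formula unit contains 2 Ca, equivalent to 2/1 = 2.0000 mol CaO.
M(CaO) = 1×40.078 + 1×15.999 = 56.077 g/mol.
Mass of CaO per formula unit = 2.0000 × 56.077 = 112.154 g.
CaO wt% = 112.154 / 837.585 × 100 = 13.39%.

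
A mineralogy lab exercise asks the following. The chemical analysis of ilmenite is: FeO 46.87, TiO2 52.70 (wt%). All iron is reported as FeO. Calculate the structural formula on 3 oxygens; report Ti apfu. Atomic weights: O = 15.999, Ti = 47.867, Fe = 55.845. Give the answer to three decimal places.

1.004 Ti apfu

FeO (M=71.844): mol = 0.65239; Fe = 0.65239, O = 0.65239.
TiO2 (M=79.865): mol = 0.65986; Ti = 0.65986, O = 1.31972.
ΣO = 1.97211; factor = 3/ΣO = 1.52121.
Ti apfu = 0.65986 × 1.52121 = 1.004.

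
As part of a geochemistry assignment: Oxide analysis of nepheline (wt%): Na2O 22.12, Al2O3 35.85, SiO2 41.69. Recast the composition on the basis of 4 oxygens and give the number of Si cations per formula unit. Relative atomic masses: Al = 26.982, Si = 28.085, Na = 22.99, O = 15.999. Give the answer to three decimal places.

0.991 Si apfu

Na2O: 22.12/61.979 = 0.35690 mol → 0.71380 mol Na, 0.35690 mol O.
Al2O3: 35.85/101.961 = 0.35161 mol → 0.70322 mol Al, 1.05483 mol O.
SiO2: 41.69/60.083 = 0.69387 mol → 0.69387 mol Si, 1.38774 mol O.
Total oxygen = 2.79947 mol. Normalization factor = 4/2.79947 = 1.42884.
Si per 4 O = 0.69387 × 1.42884 = 0.991.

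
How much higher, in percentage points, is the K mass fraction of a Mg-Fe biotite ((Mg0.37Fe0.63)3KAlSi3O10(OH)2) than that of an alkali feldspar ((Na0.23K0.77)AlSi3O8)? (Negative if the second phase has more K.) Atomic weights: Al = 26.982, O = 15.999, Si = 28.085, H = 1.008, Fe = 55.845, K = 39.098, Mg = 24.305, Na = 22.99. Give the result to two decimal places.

First mineral: 39.098 g K in 476.865 g formula = 8.20 wt% K.
Second mineral: 30.105 g K in 274.622 g formula = 10.96 wt% K.
8.20% − 10.96% gives a difference of -2.76 percentage points.

-2.76 percentage points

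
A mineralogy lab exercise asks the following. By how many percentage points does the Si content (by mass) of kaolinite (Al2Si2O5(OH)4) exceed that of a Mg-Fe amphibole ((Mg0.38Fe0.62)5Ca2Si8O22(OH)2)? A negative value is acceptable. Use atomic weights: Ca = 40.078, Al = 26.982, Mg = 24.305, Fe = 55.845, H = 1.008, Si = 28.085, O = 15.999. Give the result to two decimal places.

First mineral: 56.170 g Si in 258.157 g formula = 21.76 wt% Si.
Second mineral: 224.680 g Si in 910.127 g formula = 24.69 wt% Si.
21.76% − 24.69% gives a difference of -2.93 percentage points.

-2.93 percentage points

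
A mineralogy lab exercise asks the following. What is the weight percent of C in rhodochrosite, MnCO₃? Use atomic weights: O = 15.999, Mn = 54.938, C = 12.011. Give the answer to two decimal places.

Formula mass = 1·54.938 + 1·12.011 + 3·15.999 = 114.946 g/mol, of which 12.011 g is C.
So C makes up 12.011/114.946 = 0.1045 of the mass, i.e. 10.45%.

10.45 wt%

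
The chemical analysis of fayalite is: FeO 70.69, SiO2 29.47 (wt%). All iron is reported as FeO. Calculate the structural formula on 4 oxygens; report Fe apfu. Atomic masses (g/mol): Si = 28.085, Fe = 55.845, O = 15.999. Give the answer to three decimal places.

2.003 Fe apfu

FeO (M=71.844): mol = 0.98394; Fe = 0.98394, O = 0.98394.
SiO2 (M=60.083): mol = 0.49049; Si = 0.49049, O = 0.98098.
ΣO = 1.96492; factor = 4/ΣO = 2.03571.
Fe apfu = 0.98394 × 2.03571 = 2.003.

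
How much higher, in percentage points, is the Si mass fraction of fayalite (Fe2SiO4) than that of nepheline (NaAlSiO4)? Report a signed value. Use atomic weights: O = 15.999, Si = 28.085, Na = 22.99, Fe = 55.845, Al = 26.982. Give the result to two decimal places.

-5.99 percentage points

M(Fe2SiO4) = 203.771 g/mol, so wt% Si = 28.085/203.771 × 100 = 13.78%.
M(NaAlSiO4) = 142.053 g/mol, so wt% Si = 28.085/142.053 × 100 = 19.77%.
13.78 − 19.77 = -5.99 pp.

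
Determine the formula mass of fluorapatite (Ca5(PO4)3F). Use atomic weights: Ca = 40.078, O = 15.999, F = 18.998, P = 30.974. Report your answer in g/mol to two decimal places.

504.30 g/mol

M = 5(40.078) + 3(30.974) + 12(15.999) + 1(18.998)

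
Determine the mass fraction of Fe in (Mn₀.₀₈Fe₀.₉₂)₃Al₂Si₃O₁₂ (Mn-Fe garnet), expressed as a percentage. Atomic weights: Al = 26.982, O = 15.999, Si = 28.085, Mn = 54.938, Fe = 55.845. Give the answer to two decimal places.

Molar mass of (Mn₀.₀₈Fe₀.₉₂)₃Al₂Si₃O₁₂: 0.24·54.938 + 2.76·55.845 + 2·26.982 + 3·28.085 + 12·15.999 = 497.524 g/mol.
Mass of Fe per formula unit: 2.76 × 55.845 = 154.132 g.
Weight fraction Fe = 154.132 / 497.524 = 0.3098.

30.98 mass %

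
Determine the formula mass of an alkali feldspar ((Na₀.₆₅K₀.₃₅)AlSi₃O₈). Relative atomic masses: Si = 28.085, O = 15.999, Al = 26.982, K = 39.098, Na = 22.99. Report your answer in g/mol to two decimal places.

267.86 g/mol

Na: 0.65 × 22.99 = 14.9435
K: 0.35 × 39.098 = 13.6843
Al: 1 × 26.982 = 26.9820
Si: 3 × 28.085 = 84.2550
O: 8 × 15.999 = 127.9920
Summing the contributions gives the formula mass.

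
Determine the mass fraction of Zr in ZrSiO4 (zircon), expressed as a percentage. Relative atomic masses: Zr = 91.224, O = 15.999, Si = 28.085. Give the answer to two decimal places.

49.77 wt%

M(ZrSiO4) = 183.305 g/mol.
Zr contributes 1 × 91.224 = 91.224 g per mole.
91.224/183.305 = 0.4977 → 49.77%.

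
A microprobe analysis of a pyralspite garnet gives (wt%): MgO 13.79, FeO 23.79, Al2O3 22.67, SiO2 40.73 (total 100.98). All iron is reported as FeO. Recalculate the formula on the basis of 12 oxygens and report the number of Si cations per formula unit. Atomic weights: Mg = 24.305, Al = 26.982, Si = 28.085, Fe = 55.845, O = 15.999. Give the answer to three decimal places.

MgO: 13.79/40.304 = 0.34215 mol → 0.34215 mol Mg, 0.34215 mol O.
FeO: 23.79/71.844 = 0.33113 mol → 0.33113 mol Fe, 0.33113 mol O.
Al2O3: 22.67/101.961 = 0.22234 mol → 0.44468 mol Al, 0.66702 mol O.
SiO2: 40.73/60.083 = 0.67790 mol → 0.67790 mol Si, 1.35580 mol O.
Total oxygen = 2.69610 mol. Normalization factor = 12/2.69610 = 4.45087.
Si per 12 O = 0.67790 × 4.45087 = 3.017.

3.017 Si apfu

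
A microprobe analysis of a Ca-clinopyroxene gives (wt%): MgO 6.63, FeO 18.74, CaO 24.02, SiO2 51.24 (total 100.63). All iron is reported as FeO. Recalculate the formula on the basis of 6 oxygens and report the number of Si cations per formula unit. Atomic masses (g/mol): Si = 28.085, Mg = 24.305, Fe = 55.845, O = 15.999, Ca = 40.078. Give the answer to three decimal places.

6.63 wt% MgO ÷ 40.304 g/mol = 0.16450 mol, giving 0.16450 Mg and 0.16450 O.
18.74 wt% FeO ÷ 71.844 g/mol = 0.26084 mol, giving 0.26084 Fe and 0.26084 O.
24.02 wt% CaO ÷ 56.077 g/mol = 0.42834 mol, giving 0.42834 Ca and 0.42834 O.
51.24 wt% SiO2 ÷ 60.083 g/mol = 0.85282 mol, giving 0.85282 Si and 1.70564 O.
Oxygen sums to 2.55932; scaling by 6/2.55932 = 2.34437 puts the formula on 6 O.
Si: 0.85282 × 2.34437 = 1.999 atoms per formula unit.

1.999 Si apfu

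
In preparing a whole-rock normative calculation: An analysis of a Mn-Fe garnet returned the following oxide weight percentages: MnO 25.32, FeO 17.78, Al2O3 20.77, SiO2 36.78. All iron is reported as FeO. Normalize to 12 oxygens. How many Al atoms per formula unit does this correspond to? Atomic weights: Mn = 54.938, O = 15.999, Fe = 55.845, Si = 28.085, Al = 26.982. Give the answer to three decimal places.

2.004 Al apfu

25.32 wt% MnO ÷ 70.937 g/mol = 0.35694 mol, giving 0.35694 Mn and 0.35694 O.
17.78 wt% FeO ÷ 71.844 g/mol = 0.24748 mol, giving 0.24748 Fe and 0.24748 O.
20.77 wt% Al2O3 ÷ 101.961 g/mol = 0.20371 mol, giving 0.40742 Al and 0.61113 O.
36.78 wt% SiO2 ÷ 60.083 g/mol = 0.61215 mol, giving 0.61215 Si and 1.22430 O.
Oxygen sums to 2.43985; scaling by 12/2.43985 = 4.91834 puts the formula on 12 O.
Al: 0.40742 × 4.91834 = 2.004 atoms per formula unit.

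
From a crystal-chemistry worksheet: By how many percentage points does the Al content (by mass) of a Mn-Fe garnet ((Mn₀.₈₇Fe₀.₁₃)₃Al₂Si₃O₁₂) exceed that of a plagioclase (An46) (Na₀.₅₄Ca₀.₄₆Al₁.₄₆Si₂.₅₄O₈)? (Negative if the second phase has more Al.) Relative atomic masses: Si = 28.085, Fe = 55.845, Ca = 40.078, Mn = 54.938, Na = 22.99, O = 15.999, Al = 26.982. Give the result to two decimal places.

-3.72 percentage points

M((Mn₀.₈₇Fe₀.₁₃)₃Al₂Si₃O₁₂) = 495.375 g/mol, so wt% Al = 53.964/495.375 × 100 = 10.89%.
M(Na₀.₅₄Ca₀.₄₆Al₁.₄₆Si₂.₅₄O₈) = 269.572 g/mol, so wt% Al = 39.394/269.572 × 100 = 14.61%.
10.89 − 14.61 = -3.72 pp.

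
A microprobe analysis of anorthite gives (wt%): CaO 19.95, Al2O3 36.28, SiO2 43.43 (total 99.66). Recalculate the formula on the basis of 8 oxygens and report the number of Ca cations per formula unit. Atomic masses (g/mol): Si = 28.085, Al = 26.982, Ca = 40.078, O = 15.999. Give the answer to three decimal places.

0.992 Ca apfu

CaO (M=56.077): mol = 0.35576; Ca = 0.35576, O = 0.35576.
Al2O3 (M=101.961): mol = 0.35582; Al = 0.71164, O = 1.06746.
SiO2 (M=60.083): mol = 0.72283; Si = 0.72283, O = 1.44566.
ΣO = 2.86888; factor = 8/ΣO = 2.78854.
Ca apfu = 0.35576 × 2.78854 = 0.992.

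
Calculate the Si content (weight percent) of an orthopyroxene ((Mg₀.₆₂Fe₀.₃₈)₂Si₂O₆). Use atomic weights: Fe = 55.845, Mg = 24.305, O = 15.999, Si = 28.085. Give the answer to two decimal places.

24.99 weight percent

Molar mass of (Mg₀.₆₂Fe₀.₃₈)₂Si₂O₆: 1.24×24.305 + 0.76×55.845 + 2×28.085 + 6×15.999 = 224.744 g/mol.
Mass of Si per formula unit: 2 × 28.085 = 56.170 g.
Weight fraction Si = 56.170 / 224.744 = 0.2499.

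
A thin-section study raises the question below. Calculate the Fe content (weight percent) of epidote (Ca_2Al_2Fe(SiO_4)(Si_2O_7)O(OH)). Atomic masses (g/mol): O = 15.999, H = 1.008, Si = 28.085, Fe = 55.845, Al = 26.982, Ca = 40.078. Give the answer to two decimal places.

11.56 weight percent

M(Ca_2Al_2Fe(SiO_4)(Si_2O_7)O(OH)) = 483.215 g/mol.
Fe contributes 1 × 55.845 = 55.845 g per mole.
55.845/483.215 = 0.1156 → 11.56%.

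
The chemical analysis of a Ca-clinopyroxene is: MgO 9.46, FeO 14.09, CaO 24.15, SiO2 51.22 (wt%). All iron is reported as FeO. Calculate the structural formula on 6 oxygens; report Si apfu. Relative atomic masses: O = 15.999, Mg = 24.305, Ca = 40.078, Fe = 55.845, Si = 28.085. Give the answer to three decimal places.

1.993 Si apfu

MgO (M=40.304): mol = 0.23472; Mg = 0.23472, O = 0.23472.
FeO (M=71.844): mol = 0.19612; Fe = 0.19612, O = 0.19612.
CaO (M=56.077): mol = 0.43066; Ca = 0.43066, O = 0.43066.
SiO2 (M=60.083): mol = 0.85249; Si = 0.85249, O = 1.70498.
ΣO = 2.56648; factor = 6/ΣO = 2.33783.
Si apfu = 0.85249 × 2.33783 = 1.993.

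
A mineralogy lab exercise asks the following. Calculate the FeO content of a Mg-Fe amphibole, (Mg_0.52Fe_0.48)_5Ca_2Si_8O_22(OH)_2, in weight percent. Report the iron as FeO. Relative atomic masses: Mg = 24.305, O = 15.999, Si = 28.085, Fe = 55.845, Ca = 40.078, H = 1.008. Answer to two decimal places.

M((Mg_0.52Fe_0.48)_5Ca_2Si_8O_22(OH)_2) = 888.049 g/mol; M(FeO) = 71.844 g/mol.
Moles FeO per formula unit = 2.40 Fe ÷ 1 = 2.4000.
FeO fraction = (2.4000 × 71.844) / 888.049 = 172.426/888.049 = 0.1942.

19.42 wt%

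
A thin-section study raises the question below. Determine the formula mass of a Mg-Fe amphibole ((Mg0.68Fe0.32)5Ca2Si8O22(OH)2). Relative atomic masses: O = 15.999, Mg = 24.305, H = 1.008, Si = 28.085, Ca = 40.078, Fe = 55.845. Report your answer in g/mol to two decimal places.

862.82 g/mol

The formula mass is the sum 3.40×24.305 + 1.60×55.845 + 2×40.078 + 8×28.085 + 24×15.999 + 2×1.008.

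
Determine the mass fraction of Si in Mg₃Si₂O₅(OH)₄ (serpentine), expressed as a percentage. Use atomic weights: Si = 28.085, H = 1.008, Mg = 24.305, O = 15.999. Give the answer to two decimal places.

20.27 weight percent

Formula mass = 3*24.305 + 2*28.085 + 9*15.999 + 4*1.008 = 277.108 g/mol, of which 56.170 g is Si.
So Si makes up 56.170/277.108 = 0.2027 of the mass, i.e. 20.27%.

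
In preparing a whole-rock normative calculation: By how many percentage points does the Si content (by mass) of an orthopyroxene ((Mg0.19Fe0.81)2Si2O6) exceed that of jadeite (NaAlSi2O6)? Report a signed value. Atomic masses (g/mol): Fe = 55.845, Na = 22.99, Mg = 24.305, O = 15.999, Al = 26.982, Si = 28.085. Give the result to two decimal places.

M((Mg0.19Fe0.81)2Si2O6) = 251.869 g/mol, so wt% Si = 56.170/251.869 × 100 = 22.30%.
M(NaAlSi2O6) = 202.136 g/mol, so wt% Si = 56.170/202.136 × 100 = 27.79%.
22.30 − 27.79 = -5.49 pp.

-5.49 percentage points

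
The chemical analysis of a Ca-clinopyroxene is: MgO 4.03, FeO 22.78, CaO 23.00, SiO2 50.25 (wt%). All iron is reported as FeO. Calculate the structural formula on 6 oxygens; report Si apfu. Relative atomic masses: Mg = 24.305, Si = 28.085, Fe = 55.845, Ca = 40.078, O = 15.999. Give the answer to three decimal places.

4.03 wt% MgO ÷ 40.304 g/mol = 0.09999 mol, giving 0.09999 Mg and 0.09999 O.
22.78 wt% FeO ÷ 71.844 g/mol = 0.31708 mol, giving 0.31708 Fe and 0.31708 O.
23.00 wt% CaO ÷ 56.077 g/mol = 0.41015 mol, giving 0.41015 Ca and 0.41015 O.
50.25 wt% SiO2 ÷ 60.083 g/mol = 0.83634 mol, giving 0.83634 Si and 1.67268 O.
Oxygen sums to 2.49990; scaling by 6/2.49990 = 2.40010 puts the formula on 6 O.
Si: 0.83634 × 2.40010 = 2.007 atoms per formula unit.

2.007 Si apfu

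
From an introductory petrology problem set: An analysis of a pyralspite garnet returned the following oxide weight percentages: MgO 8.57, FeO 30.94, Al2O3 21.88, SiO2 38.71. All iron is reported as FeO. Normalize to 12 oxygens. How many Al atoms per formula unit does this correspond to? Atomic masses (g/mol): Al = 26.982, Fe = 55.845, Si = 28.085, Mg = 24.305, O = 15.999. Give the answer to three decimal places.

2.000 Al apfu

MgO: 8.57/40.304 = 0.21263 mol → 0.21263 mol Mg, 0.21263 mol O.
FeO: 30.94/71.844 = 0.43066 mol → 0.43066 mol Fe, 0.43066 mol O.
Al2O3: 21.88/101.961 = 0.21459 mol → 0.42918 mol Al, 0.64377 mol O.
SiO2: 38.71/60.083 = 0.64428 mol → 0.64428 mol Si, 1.28856 mol O.
Total oxygen = 2.57562 mol. Normalization factor = 12/2.57562 = 4.65907.
Al per 12 O = 0.42918 × 4.65907 = 2.000.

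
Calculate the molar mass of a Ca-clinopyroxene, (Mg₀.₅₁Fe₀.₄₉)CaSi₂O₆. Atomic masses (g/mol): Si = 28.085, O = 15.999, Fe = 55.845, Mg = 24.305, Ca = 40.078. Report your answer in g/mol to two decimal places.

M = 0.51*24.305 + 0.49*55.845 + 1*40.078 + 2*28.085 + 6*15.999

232.00 g/mol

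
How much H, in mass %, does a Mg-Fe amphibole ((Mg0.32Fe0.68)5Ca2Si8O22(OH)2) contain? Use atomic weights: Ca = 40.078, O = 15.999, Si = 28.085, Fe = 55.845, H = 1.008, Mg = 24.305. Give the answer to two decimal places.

Molar mass of (Mg0.32Fe0.68)5Ca2Si8O22(OH)2: 1.60*24.305 + 3.40*55.845 + 2*40.078 + 8*28.085 + 24*15.999 + 2*1.008 = 919.589 g/mol.
Mass of H per formula unit: 2 × 1.008 = 2.016 g.
Weight fraction H = 2.016 / 919.589 = 0.0022.

0.22 mass %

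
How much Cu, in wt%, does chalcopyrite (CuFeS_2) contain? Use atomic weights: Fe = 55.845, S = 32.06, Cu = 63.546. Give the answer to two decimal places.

34.63 wt%

M(CuFeS_2) = 183.511 g/mol.
Cu contributes 1 × 63.546 = 63.546 g per mole.
63.546/183.511 = 0.3463 → 34.63%.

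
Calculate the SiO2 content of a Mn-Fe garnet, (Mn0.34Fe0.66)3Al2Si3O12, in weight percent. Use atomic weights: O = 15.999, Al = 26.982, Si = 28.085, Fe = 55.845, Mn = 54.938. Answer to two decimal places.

M((Mn0.34Fe0.66)3Al2Si3O12) = 496.817 g/mol; M(SiO2) = 60.083 g/mol.
Moles SiO2 per formula unit = 3 Si ÷ 1 = 3.0000.
SiO2 fraction = (3.0000 × 60.083) / 496.817 = 180.249/496.817 = 0.3628.

36.28 wt%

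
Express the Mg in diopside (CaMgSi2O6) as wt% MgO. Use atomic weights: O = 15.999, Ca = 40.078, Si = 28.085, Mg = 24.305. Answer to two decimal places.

M(CaMgSi2O6) = 216.547 g/mol; M(MgO) = 40.304 g/mol.
Moles MgO per formula unit = 1 Mg ÷ 1 = 1.0000.
MgO fraction = (1.0000 × 40.304) / 216.547 = 40.304/216.547 = 0.1861.

18.61 wt%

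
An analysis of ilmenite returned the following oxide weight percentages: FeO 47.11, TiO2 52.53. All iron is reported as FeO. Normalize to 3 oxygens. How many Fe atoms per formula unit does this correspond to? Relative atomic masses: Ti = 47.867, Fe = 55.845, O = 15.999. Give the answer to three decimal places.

47.11 wt% FeO ÷ 71.844 g/mol = 0.65573 mol, giving 0.65573 Fe and 0.65573 O.
52.53 wt% TiO2 ÷ 79.865 g/mol = 0.65773 mol, giving 0.65773 Ti and 1.31546 O.
Oxygen sums to 1.97119; scaling by 3/1.97119 = 1.52192 puts the formula on 3 O.
Fe: 0.65573 × 1.52192 = 0.998 atoms per formula unit.

0.998 Fe apfu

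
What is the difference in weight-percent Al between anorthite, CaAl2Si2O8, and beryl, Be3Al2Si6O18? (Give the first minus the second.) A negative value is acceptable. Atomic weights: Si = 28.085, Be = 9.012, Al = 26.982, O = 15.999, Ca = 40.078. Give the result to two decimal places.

M(CaAl2Si2O8) = 278.204 g/mol, so wt% Al = 53.964/278.204 × 100 = 19.40%.
M(Be3Al2Si6O18) = 537.492 g/mol, so wt% Al = 53.964/537.492 × 100 = 10.04%.
19.40 − 10.04 = 9.36 pp.

9.36 percentage points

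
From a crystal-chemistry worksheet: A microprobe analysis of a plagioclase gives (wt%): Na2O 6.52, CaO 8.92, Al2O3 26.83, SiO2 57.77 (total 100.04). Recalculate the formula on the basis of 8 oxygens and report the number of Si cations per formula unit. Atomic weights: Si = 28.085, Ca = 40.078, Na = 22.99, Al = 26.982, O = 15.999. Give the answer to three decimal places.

Na2O (M=61.979): mol = 0.10520; Na = 0.21040, O = 0.10520.
CaO (M=56.077): mol = 0.15907; Ca = 0.15907, O = 0.15907.
Al2O3 (M=101.961): mol = 0.26314; Al = 0.52628, O = 0.78942.
SiO2 (M=60.083): mol = 0.96150; Si = 0.96150, O = 1.92300.
ΣO = 2.97669; factor = 8/ΣO = 2.68755.
Si apfu = 0.96150 × 2.68755 = 2.584.

2.584 Si apfu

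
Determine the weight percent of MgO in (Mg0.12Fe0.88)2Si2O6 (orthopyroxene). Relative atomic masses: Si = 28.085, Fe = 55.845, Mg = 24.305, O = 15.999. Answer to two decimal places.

3.77 wt%

Molar mass of (Mg0.12Fe0.88)2Si2O6 = 0.24×24.305 + 1.76×55.845 + 2×28.085 + 6×15.999 = 256.284 g/mol.
Each formula unit contains 0.24 Mg, equivalent to 0.24/1 = 0.2400 mol MgO.
M(MgO) = 1×24.305 + 1×15.999 = 40.304 g/mol.
Mass of MgO per formula unit = 0.2400 × 40.304 = 9.673 g.
MgO wt% = 9.673 / 256.284 × 100 = 3.77%.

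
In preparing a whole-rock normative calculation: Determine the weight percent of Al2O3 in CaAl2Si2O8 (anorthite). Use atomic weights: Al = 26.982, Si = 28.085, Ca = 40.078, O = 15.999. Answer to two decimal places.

36.65 wt%

Molar mass of CaAl2Si2O8 = 1·40.078 + 2·26.982 + 2·28.085 + 8·15.999 = 278.204 g/mol.
Each formula unit contains 2 Al, equivalent to 2/2 = 1.0000 mol Al2O3.
M(Al2O3) = 2×26.982 + 3×15.999 = 101.961 g/mol.
Mass of Al2O3 per formula unit = 1.0000 × 101.961 = 101.961 g.
Al2O3 wt% = 101.961 / 278.204 × 100 = 36.65%.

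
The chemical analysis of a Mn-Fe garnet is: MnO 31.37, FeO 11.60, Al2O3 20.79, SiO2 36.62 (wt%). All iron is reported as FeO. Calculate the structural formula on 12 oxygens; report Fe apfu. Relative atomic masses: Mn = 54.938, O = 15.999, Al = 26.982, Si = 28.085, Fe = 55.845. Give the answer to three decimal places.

MnO: 31.37/70.937 = 0.44222 mol → 0.44222 mol Mn, 0.44222 mol O.
FeO: 11.60/71.844 = 0.16146 mol → 0.16146 mol Fe, 0.16146 mol O.
Al2O3: 20.79/101.961 = 0.20390 mol → 0.40780 mol Al, 0.61170 mol O.
SiO2: 36.62/60.083 = 0.60949 mol → 0.60949 mol Si, 1.21898 mol O.
Total oxygen = 2.43436 mol. Normalization factor = 12/2.43436 = 4.92943.
Fe per 12 O = 0.16146 × 4.92943 = 0.796.

0.796 Fe apfu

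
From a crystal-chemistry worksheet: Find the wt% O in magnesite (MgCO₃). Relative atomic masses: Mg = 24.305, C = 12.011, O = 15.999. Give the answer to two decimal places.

Molar mass of MgCO₃: 1*24.305 + 1*12.011 + 3*15.999 = 84.313 g/mol.
Mass of O per formula unit: 3 × 15.999 = 47.997 g.
Weight fraction O = 47.997 / 84.313 = 0.5693.

56.93 wt%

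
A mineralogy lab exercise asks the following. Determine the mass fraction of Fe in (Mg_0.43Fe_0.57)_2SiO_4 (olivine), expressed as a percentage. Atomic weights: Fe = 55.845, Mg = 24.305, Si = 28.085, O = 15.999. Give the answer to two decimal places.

M((Mg_0.43Fe_0.57)_2SiO_4) = 176.647 g/mol.
Fe contributes 1.14 × 55.845 = 63.663 g per mole.
63.663/176.647 = 0.3604 → 36.04%.

36.04 mass %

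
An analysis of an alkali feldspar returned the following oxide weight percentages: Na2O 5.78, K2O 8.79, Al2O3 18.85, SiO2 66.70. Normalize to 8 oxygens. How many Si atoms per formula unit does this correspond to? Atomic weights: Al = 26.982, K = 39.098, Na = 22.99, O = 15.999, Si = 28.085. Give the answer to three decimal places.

5.78 wt% Na2O ÷ 61.979 g/mol = 0.09326 mol, giving 0.18652 Na and 0.09326 O.
8.79 wt% K2O ÷ 94.195 g/mol = 0.09332 mol, giving 0.18664 K and 0.09332 O.
18.85 wt% Al2O3 ÷ 101.961 g/mol = 0.18487 mol, giving 0.36974 Al and 0.55461 O.
66.70 wt% SiO2 ÷ 60.083 g/mol = 1.11013 mol, giving 1.11013 Si and 2.22026 O.
Oxygen sums to 2.96145; scaling by 8/2.96145 = 2.70138 puts the formula on 8 O.
Si: 1.11013 × 2.70138 = 2.999 atoms per formula unit.

2.999 Si apfu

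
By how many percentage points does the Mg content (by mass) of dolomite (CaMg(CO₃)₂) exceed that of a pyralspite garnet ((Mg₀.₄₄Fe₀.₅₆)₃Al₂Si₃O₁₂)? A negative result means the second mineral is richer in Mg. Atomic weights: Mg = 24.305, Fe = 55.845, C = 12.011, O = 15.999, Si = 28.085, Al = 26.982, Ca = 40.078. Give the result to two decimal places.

First mineral: 24.305 g Mg in 184.399 g formula = 13.18 wt% Mg.
Second mineral: 32.083 g Mg in 456.109 g formula = 7.03 wt% Mg.
13.18% − 7.03% gives a difference of 6.15 percentage points.

6.15 percentage points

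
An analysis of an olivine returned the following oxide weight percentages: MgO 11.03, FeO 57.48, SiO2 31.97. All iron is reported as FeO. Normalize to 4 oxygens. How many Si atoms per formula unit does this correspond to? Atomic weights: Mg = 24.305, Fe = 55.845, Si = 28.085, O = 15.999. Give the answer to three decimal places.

11.03 wt% MgO ÷ 40.304 g/mol = 0.27367 mol, giving 0.27367 Mg and 0.27367 O.
57.48 wt% FeO ÷ 71.844 g/mol = 0.80007 mol, giving 0.80007 Fe and 0.80007 O.
31.97 wt% SiO2 ÷ 60.083 g/mol = 0.53210 mol, giving 0.53210 Si and 1.06420 O.
Oxygen sums to 2.13794; scaling by 4/2.13794 = 1.87096 puts the formula on 4 O.
Si: 0.53210 × 1.87096 = 0.996 atoms per formula unit.

0.996 Si apfu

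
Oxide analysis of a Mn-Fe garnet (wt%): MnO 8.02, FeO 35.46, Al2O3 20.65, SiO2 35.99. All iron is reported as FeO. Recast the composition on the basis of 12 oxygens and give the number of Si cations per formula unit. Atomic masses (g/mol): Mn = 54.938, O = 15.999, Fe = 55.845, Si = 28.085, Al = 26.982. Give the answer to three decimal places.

2.980 Si apfu

8.02 wt% MnO ÷ 70.937 g/mol = 0.11306 mol, giving 0.11306 Mn and 0.11306 O.
35.46 wt% FeO ÷ 71.844 g/mol = 0.49357 mol, giving 0.49357 Fe and 0.49357 O.
20.65 wt% Al2O3 ÷ 101.961 g/mol = 0.20253 mol, giving 0.40506 Al and 0.60759 O.
35.99 wt% SiO2 ÷ 60.083 g/mol = 0.59900 mol, giving 0.59900 Si and 1.19800 O.
Oxygen sums to 2.41222; scaling by 12/2.41222 = 4.97467 puts the formula on 12 O.
Si: 0.59900 × 4.97467 = 2.980 atoms per formula unit.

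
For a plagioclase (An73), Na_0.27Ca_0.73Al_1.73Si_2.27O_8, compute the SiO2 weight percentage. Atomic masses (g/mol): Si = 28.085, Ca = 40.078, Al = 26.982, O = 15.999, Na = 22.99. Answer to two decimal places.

49.80 wt%

Molar mass of Na_0.27Ca_0.73Al_1.73Si_2.27O_8 = 0.27×22.99 + 0.73×40.078 + 1.73×26.982 + 2.27×28.085 + 8×15.999 = 273.888 g/mol.
Each formula unit contains 2.27 Si, equivalent to 2.27/1 = 2.2700 mol SiO2.
M(SiO2) = 1×28.085 + 2×15.999 = 60.083 g/mol.
Mass of SiO2 per formula unit = 2.2700 × 60.083 = 136.388 g.
SiO2 wt% = 136.388 / 273.888 × 100 = 49.80%.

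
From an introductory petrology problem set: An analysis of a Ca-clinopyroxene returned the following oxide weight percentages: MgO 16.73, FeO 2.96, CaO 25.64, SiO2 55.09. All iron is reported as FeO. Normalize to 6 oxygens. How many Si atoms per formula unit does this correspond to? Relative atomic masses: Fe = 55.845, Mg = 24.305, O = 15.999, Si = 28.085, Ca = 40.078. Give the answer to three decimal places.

16.73 wt% MgO ÷ 40.304 g/mol = 0.41510 mol, giving 0.41510 Mg and 0.41510 O.
2.96 wt% FeO ÷ 71.844 g/mol = 0.04120 mol, giving 0.04120 Fe and 0.04120 O.
25.64 wt% CaO ÷ 56.077 g/mol = 0.45723 mol, giving 0.45723 Ca and 0.45723 O.
55.09 wt% SiO2 ÷ 60.083 g/mol = 0.91690 mol, giving 0.91690 Si and 1.83380 O.
Oxygen sums to 2.74733; scaling by 6/2.74733 = 2.18394 puts the formula on 6 O.
Si: 0.91690 × 2.18394 = 2.002 atoms per formula unit.

2.002 Si apfu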